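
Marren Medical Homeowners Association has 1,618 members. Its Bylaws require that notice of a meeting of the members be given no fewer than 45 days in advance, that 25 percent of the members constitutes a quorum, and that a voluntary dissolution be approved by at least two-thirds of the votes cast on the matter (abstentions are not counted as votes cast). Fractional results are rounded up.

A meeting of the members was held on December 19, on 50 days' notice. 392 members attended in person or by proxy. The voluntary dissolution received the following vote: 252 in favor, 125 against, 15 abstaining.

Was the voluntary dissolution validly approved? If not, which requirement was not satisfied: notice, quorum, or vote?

Notice: 50 days given; 45 required. Satisfied.
Quorum: 25% of 1,618 = 404.50, rounded up to 405; 392 present. Not satisfied.
Vote: requires two-thirds of the votes cast (392 − 15 abstaining = 377); 2/3 of 377 = 251.33, rounded up to 252, so 252 needed; 252 in favor. Satisfied.

Invalid — quorum requirement not satisfied.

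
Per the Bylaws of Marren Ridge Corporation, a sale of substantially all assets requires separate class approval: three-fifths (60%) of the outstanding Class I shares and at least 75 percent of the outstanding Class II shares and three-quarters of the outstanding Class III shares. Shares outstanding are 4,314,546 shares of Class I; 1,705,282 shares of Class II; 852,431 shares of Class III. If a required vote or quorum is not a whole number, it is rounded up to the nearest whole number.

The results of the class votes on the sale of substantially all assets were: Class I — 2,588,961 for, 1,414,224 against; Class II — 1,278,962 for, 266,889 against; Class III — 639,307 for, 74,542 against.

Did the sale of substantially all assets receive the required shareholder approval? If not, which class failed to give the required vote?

Class I: 3/5 of 4314546 = 2588727.60, rounded up to 2588728; 2,588,728 required, 2,588,961 in favor — approved.
Class II: 3/4 of 1705282 = 1278961.50, rounded up to 1278962; 1,278,962 required, 1,278,962 in favor — approved.
Class III: 3/4 of 852431 = 639323.25, rounded up to 639324; 639,324 required, 639,307 in favor — not approved.

Not approved — the Class III shares did not give the required vote.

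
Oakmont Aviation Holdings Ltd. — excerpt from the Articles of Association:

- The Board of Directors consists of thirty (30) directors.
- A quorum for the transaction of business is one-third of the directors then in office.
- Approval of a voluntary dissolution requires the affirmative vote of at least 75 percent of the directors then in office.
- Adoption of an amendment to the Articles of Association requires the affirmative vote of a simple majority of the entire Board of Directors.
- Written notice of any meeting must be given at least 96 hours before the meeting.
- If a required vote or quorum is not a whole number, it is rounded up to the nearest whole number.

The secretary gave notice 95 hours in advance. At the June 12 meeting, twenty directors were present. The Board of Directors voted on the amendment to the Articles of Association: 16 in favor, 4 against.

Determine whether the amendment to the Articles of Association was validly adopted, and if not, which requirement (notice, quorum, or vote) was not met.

Notice: 95 hours given; 96 required (95 < 96). Not satisfied.
Quorum: 20 present; quorum is 10. Satisfied.
Vote: the amendment to the Articles of Association requires a majority of the entire Board of Directors (30). A majority of 30 is 16, so 16 affirmative votes are needed; 16 voted in favor. Satisfied.

Invalid — notice requirement not satisfied.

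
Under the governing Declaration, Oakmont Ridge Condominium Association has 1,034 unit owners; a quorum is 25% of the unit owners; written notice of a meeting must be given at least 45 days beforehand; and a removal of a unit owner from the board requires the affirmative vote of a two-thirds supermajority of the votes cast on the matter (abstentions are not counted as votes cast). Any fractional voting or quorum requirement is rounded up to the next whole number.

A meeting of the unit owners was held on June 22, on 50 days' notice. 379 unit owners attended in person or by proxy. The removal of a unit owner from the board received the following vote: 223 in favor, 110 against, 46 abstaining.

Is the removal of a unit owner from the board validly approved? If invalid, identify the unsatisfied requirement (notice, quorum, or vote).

Notice: 50 days given; 45 required. Satisfied.
Quorum: 25% of 1,034 = 258.50, rounded up to 259; 379 present. Satisfied.
Vote: requires two-thirds of the votes cast (379 − 46 abstaining = 333); 2/3 of 333 = 222, so 222 needed; 223 in favor. Satisfied.

Valid — all requirements satisfied.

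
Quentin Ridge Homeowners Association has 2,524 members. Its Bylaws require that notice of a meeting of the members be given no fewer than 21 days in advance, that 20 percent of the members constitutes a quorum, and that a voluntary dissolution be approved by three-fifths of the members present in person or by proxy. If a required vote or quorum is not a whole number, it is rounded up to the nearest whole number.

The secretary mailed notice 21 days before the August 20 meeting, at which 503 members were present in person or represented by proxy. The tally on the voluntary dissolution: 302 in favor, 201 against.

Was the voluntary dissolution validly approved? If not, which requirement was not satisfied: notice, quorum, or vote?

Notice: 21 days given; 21 required. Satisfied.
Quorum: 20% of 2,524 = 504.80, rounded up to 505; 503 present. Not satisfied.
Vote: requires three-fifths of those present (503); 3/5 of 503 = 301.80, rounded up to 302, so 302 needed; 302 in favor. Satisfied.

Invalid — quorum requirement not satisfied.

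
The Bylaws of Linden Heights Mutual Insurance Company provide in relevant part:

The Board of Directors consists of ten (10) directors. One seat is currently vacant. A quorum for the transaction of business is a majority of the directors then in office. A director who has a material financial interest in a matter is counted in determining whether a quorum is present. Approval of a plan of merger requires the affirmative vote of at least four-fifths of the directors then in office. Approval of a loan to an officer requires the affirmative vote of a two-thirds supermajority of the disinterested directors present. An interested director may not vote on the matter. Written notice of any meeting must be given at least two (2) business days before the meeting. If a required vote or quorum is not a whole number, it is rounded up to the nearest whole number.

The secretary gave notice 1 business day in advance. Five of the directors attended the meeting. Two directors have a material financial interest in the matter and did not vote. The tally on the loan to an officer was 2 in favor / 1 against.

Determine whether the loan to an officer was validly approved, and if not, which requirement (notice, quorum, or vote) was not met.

Invalid — notice requirement not satisfied.

Notice: 1 business day given; 2 required (1 < 2). Not satisfied.
Quorum: 5 present (interested directors count toward quorum); quorum is 5. Satisfied.
Vote: the loan to an officer requires two-thirds of the disinterested directors present (5 − 2 = 3). 2/3 of 3 = 2, so 2 affirmative votes are needed; 2 voted in favor. Satisfied.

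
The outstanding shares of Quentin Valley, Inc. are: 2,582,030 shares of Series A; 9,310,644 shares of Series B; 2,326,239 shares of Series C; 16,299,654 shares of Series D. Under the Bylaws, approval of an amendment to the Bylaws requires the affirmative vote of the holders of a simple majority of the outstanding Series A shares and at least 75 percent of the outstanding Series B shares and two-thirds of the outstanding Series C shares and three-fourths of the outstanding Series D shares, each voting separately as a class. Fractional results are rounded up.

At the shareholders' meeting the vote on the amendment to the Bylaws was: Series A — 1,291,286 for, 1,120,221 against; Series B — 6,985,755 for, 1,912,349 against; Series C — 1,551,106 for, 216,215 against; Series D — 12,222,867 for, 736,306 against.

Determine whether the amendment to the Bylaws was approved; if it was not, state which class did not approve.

Series A: a majority of 2582030 is 1291016; 1,291,016 required, 1,291,286 in favor — approved.
Series B: 3/4 of 9310644 = 6982983; 6,982,983 required, 6,985,755 in favor — approved.
Series C: 2/3 of 2326239 = 1550826; 1,550,826 required, 1,551,106 in favor — approved.
Series D: 3/4 of 16299654 = 12224740.50, rounded up to 12224741; 12,224,741 required, 12,222,867 in favor — not approved.

Not approved — the Series D shares did not give the required vote.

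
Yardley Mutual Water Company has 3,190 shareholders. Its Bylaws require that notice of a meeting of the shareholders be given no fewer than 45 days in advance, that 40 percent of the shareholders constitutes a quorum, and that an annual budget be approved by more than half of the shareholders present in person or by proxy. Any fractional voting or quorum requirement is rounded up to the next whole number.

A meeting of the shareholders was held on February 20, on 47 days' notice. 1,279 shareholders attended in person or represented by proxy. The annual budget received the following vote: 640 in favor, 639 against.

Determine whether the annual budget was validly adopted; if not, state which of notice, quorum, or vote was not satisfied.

Notice: 47 days given; 45 required. Satisfied.
Quorum: 40% of 3,190 = 1,276; 1,279 present. Satisfied.
Vote: requires a majority of those present (1,279); a majority of 1279 is 640, so 640 needed; 640 in favor. Satisfied.

Valid — all requirements satisfied.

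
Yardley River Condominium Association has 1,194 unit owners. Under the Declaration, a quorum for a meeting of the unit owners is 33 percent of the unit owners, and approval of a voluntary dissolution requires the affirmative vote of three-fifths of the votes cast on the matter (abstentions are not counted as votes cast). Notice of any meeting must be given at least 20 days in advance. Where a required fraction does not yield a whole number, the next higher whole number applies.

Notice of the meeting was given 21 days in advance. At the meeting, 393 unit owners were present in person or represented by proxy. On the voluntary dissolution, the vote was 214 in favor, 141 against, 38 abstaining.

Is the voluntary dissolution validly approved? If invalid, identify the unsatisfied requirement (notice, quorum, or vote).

Notice: 21 days given; 20 required. Satisfied.
Quorum: 33% of 1,194 = 394.02, rounded up to 395; 393 present. Not satisfied.
Vote: requires three-fifths of the votes cast (393 − 38 abstaining = 355); 3/5 of 355 = 213, so 213 needed; 214 in favor. Satisfied.

Invalid — quorum requirement not satisfied.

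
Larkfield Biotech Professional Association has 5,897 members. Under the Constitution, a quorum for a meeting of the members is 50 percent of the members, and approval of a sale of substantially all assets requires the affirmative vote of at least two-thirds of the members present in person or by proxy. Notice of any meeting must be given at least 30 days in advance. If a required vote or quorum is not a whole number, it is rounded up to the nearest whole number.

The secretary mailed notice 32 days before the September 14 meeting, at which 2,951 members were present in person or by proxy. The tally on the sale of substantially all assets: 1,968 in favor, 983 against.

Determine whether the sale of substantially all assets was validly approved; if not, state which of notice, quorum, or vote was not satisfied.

Notice: 32 days given; 30 required. Satisfied.
Quorum: 50% of 5,897 = 2,948.50, rounded up to 2,949; 2,951 present. Satisfied.
Vote: requires two-thirds of those present (2,951); 2/3 of 2951 = 1967.33, rounded up to 1968, so 1,968 needed; 1,968 in favor. Satisfied.

Valid — all requirements satisfied.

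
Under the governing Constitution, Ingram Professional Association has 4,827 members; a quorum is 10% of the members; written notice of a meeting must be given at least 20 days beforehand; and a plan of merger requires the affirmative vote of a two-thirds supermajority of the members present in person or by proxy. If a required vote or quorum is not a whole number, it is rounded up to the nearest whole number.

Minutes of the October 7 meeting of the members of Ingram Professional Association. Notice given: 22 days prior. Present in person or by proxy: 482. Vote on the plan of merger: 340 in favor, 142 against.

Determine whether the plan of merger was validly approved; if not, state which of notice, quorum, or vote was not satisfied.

Invalid — quorum requirement not satisfied.

Notice: 22 days given; 20 required. Satisfied.
Quorum: 10% of 4,827 = 482.70, rounded up to 483; 482 present. Not satisfied.
Vote: requires two-thirds of those present (482); 2/3 of 482 = 321.33, rounded up to 322, so 322 needed; 340 in favor. Satisfied.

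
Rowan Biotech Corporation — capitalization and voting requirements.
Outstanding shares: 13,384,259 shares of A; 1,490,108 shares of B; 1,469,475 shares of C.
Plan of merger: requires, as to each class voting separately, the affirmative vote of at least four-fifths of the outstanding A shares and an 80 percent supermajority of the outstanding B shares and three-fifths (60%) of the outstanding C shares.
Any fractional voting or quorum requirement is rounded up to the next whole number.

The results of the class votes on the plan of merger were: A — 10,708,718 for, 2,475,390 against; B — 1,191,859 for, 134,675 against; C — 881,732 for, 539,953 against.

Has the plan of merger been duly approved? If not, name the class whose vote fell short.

Not approved — the B shares did not give the required vote.

A: 4/5 of 13384259 = 10707407.20, rounded up to 10707408; 10,707,408 required, 10,708,718 in favor — approved.
B: 4/5 of 1490108 = 1192086.40, rounded up to 1192087; 1,192,087 required, 1,191,859 in favor — not approved.
C: 3/5 of 1469475 = 881685; 881,685 required, 881,732 in favor — approved.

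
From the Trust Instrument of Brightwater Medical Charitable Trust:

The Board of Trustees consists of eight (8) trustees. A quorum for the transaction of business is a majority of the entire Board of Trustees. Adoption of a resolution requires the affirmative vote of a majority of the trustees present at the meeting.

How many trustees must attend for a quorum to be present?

A majority of 8 is 5.

5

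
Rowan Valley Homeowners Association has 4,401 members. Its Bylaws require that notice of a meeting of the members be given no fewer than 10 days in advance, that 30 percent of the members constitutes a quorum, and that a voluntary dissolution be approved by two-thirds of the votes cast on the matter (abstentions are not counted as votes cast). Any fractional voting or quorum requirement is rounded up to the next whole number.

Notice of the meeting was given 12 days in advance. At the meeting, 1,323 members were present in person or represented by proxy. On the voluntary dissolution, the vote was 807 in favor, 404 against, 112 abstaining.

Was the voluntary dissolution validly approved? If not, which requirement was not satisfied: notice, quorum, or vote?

Invalid — vote requirement not satisfied.

Notice: 12 days given; 10 required. Satisfied.
Quorum: 30% of 4,401 = 1,320.30, rounded up to 1,321; 1,323 present. Satisfied.
Vote: requires two-thirds of the votes cast (1,323 − 112 abstaining = 1,211); 2/3 of 1211 = 807.33, rounded up to 808, so 808 needed; 807 in favor. Not satisfied.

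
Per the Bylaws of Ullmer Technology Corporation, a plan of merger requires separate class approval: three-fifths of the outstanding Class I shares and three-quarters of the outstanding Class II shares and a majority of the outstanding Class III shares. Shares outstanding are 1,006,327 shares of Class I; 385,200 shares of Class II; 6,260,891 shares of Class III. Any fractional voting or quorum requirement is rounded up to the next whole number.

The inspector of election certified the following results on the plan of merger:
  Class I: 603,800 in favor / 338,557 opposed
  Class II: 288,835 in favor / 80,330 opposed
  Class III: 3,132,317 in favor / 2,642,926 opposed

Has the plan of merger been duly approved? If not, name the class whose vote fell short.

Not approved — the Class II shares did not give the required vote.

Class I: 3/5 of 1006327 = 603796.20, rounded up to 603797; 603,797 required, 603,800 in favor — approved.
Class II: 3/4 of 385200 = 288900; 288,900 required, 288,835 in favor — not approved.
Class III: a majority of 6260891 is 3130446; 3,130,446 required, 3,132,317 in favor — approved.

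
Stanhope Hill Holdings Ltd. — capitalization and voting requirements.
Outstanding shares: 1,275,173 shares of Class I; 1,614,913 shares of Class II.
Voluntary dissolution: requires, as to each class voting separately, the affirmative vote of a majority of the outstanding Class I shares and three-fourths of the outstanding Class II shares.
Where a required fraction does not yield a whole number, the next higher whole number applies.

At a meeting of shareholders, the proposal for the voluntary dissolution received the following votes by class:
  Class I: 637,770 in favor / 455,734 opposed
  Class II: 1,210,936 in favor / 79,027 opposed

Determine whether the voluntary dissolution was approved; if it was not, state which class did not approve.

Class I: a majority of 1275173 is 637587; 637,587 required, 637,770 in favor — approved.
Class II: 3/4 of 1614913 = 1211184.75, rounded up to 1211185; 1,211,185 required, 1,210,936 in favor — not approved.

Not approved — the Class II shares did not give the required vote.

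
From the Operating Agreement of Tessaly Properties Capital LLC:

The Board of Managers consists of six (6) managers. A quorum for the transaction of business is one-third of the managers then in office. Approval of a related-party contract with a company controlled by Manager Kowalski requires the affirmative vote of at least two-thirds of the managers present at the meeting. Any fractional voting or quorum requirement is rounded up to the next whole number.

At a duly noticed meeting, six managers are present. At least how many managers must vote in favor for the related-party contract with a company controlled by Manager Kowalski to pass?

The related-party contract with a company controlled by Manager Kowalski requires two-thirds of the managers present (6).
2/3 of 6 = 4.

4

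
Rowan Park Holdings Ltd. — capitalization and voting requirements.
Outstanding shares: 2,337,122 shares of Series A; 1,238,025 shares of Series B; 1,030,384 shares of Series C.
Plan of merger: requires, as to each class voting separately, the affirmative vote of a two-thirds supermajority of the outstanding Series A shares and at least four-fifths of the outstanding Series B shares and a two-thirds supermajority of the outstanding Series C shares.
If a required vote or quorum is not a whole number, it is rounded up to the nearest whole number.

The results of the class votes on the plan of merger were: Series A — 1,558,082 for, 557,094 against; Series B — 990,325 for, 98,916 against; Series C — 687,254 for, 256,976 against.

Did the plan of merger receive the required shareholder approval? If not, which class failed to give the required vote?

Not approved — the Series B shares did not give the required vote.

Series A: 2/3 of 2337122 = 1558081.33, rounded up to 1558082; 1,558,082 required, 1,558,082 in favor — approved.
Series B: 4/5 of 1238025 = 990420; 990,420 required, 990,325 in favor — not approved.
Series C: 2/3 of 1030384 = 686922.67, rounded up to 686923; 686,923 required, 687,254 in favor — approved.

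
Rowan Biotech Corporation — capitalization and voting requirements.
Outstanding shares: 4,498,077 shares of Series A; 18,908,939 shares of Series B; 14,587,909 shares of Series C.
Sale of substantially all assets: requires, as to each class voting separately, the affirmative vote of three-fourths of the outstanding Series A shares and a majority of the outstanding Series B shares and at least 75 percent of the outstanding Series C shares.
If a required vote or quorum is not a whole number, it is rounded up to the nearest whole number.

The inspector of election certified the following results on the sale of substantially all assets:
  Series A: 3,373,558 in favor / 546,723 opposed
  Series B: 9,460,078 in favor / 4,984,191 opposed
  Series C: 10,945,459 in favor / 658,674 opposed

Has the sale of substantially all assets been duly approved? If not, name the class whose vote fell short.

Approved — every class gave the required vote.

Series A: 3/4 of 4498077 = 3373557.75, rounded up to 3373558; 3,373,558 required, 3,373,558 in favor — approved.
Series B: a majority of 18908939 is 9454470; 9,454,470 required, 9,460,078 in favor — approved.
Series C: 3/4 of 14587909 = 10940931.75, rounded up to 10940932; 10,940,932 required, 10,945,459 in favor — approved.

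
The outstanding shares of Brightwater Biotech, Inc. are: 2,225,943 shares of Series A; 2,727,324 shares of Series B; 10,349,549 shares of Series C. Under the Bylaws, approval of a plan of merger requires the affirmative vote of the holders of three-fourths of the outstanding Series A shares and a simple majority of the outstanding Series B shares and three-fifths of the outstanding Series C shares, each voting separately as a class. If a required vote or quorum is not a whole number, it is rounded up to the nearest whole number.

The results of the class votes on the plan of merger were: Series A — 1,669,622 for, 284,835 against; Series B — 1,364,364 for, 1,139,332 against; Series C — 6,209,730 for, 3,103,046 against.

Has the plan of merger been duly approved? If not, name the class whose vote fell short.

Approved — every class gave the required vote.

Series A: 3/4 of 2225943 = 1669457.25, rounded up to 1669458; 1,669,458 required, 1,669,622 in favor — approved.
Series B: a majority of 2727324 is 1363663; 1,363,663 required, 1,364,364 in favor — approved.
Series C: 3/5 of 10349549 = 6209729.40, rounded up to 6209730; 6,209,730 required, 6,209,730 in favor — approved.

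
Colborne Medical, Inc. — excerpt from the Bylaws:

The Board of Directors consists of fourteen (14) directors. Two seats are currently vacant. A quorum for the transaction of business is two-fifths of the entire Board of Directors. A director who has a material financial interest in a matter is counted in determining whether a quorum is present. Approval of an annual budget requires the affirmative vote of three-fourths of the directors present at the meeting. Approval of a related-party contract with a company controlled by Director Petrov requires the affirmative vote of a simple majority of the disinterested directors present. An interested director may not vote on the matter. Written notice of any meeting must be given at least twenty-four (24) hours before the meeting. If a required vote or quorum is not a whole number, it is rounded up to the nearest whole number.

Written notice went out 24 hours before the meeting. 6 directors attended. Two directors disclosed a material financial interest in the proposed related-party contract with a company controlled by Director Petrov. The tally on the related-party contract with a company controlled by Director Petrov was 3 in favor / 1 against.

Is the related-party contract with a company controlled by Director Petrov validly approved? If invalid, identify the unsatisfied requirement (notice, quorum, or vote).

Valid — all requirements satisfied.

Notice: 24 hours given; 24 required (24 ≥ 24). Satisfied.
Quorum: 6 present (interested directors count toward quorum); quorum is 6. Satisfied.
Vote: the related-party contract with a company controlled by Director Petrov requires a majority of the disinterested directors present (6 − 2 = 4). A majority of 4 is 3, so 3 affirmative votes are needed; 3 voted in favor. Satisfied.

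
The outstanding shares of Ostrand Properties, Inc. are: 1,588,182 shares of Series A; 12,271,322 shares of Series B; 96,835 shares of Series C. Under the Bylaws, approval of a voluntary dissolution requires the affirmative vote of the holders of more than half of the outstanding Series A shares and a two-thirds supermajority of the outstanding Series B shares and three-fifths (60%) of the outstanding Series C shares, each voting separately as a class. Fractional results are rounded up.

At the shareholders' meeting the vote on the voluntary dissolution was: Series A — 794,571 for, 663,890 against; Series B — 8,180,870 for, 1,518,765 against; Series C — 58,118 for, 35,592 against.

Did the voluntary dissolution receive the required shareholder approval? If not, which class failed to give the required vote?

Series A: a majority of 1588182 is 794092; 794,092 required, 794,571 in favor — approved.
Series B: 2/3 of 12271322 = 8180881.33, rounded up to 8180882; 8,180,882 required, 8,180,870 in favor — not approved.
Series C: 3/5 of 96835 = 58101; 58,101 required, 58,118 in favor — approved.

Not approved — the Series B shares did not give the required vote.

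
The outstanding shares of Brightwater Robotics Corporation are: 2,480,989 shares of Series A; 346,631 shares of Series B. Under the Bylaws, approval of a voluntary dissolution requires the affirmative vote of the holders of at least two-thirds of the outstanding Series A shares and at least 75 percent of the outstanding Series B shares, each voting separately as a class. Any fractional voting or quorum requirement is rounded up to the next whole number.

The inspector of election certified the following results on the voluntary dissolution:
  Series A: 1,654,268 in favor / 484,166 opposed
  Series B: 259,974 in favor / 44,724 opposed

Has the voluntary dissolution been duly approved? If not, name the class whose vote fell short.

Approved — every class gave the required vote.

Series A: 2/3 of 2480989 = 1653992.67, rounded up to 1653993; 1,653,993 required, 1,654,268 in favor — approved.
Series B: 3/4 of 346631 = 259973.25, rounded up to 259974; 259,974 required, 259,974 in favor — approved.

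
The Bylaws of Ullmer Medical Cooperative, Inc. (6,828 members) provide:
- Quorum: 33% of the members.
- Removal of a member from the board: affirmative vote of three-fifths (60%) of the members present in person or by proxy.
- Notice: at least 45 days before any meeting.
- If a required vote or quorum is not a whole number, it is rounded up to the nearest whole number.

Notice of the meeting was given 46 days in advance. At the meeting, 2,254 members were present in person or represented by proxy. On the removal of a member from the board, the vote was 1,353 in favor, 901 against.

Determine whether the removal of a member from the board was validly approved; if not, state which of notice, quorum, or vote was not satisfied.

Valid — all requirements satisfied.

Notice: 46 days given; 45 required. Satisfied.
Quorum: 33% of 6,828 = 2,253.24, rounded up to 2,254; 2,254 present. Satisfied.
Vote: requires three-fifths of those present (2,254); 3/5 of 2254 = 1352.40, rounded up to 1353, so 1,353 needed; 1,353 in favor. Satisfied.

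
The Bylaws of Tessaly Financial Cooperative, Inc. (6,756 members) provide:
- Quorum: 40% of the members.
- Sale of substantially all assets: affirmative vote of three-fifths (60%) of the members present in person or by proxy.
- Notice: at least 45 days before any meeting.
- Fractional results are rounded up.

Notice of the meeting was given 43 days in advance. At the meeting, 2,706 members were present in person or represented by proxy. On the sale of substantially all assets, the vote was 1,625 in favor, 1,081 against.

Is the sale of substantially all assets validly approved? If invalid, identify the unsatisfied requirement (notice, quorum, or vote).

Notice: 43 days given; 45 required. Not satisfied.
Quorum: 40% of 6,756 = 2,702.40, rounded up to 2,703; 2,706 present. Satisfied.
Vote: requires three-fifths of those present (2,706); 3/5 of 2706 = 1623.60, rounded up to 1624, so 1,624 needed; 1,625 in favor. Satisfied.

Invalid — notice requirement not satisfied.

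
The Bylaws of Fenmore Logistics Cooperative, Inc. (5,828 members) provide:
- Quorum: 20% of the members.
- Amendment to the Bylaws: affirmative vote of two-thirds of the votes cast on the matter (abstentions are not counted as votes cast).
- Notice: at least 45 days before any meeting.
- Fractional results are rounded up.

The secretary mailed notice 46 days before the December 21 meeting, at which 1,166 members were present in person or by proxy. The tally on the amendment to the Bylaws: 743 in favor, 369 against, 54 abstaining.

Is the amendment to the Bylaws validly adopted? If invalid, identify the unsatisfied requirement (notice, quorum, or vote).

Valid — all requirements satisfied.

Notice: 46 days given; 45 required. Satisfied.
Quorum: 20% of 5,828 = 1,165.60, rounded up to 1,166; 1,166 present. Satisfied.
Vote: requires two-thirds of the votes cast (1,166 − 54 abstaining = 1,112); 2/3 of 1112 = 741.33, rounded up to 742, so 742 needed; 743 in favor. Satisfied.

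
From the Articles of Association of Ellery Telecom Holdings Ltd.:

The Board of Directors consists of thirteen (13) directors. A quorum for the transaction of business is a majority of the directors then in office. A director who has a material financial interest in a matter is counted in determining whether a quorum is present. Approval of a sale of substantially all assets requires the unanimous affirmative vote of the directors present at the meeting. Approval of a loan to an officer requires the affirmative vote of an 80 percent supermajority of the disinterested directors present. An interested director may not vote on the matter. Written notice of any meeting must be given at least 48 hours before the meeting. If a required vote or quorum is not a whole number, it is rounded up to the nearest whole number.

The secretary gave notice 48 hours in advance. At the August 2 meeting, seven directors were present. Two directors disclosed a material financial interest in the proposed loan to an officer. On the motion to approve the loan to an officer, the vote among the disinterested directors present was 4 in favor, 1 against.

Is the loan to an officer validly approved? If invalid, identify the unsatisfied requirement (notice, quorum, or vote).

Valid — all requirements satisfied.

Notice: 48 hours given; 48 required (48 ≥ 48). Satisfied.
Quorum: 7 present (interested directors count toward quorum); quorum is 7. Satisfied.
Vote: the loan to an officer requires four-fifths of the disinterested directors present (7 − 2 = 5). 4/5 of 5 = 4, so 4 affirmative votes are needed; 4 voted in favor. Satisfied.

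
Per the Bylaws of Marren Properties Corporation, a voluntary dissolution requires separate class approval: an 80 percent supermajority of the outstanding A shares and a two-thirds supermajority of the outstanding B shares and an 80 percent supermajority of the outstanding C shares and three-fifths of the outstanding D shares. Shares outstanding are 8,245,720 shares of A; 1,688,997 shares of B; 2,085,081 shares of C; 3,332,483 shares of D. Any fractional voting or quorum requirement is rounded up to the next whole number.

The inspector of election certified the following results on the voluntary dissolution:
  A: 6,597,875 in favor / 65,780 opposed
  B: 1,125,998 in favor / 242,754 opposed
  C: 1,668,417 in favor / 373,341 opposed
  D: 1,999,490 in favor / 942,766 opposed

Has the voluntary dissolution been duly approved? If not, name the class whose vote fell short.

Approved — every class gave the required vote.

A: 4/5 of 8245720 = 6596576; 6,596,576 required, 6,597,875 in favor — approved.
B: 2/3 of 1688997 = 1125998; 1,125,998 required, 1,125,998 in favor — approved.
C: 4/5 of 2085081 = 1668064.80, rounded up to 1668065; 1,668,065 required, 1,668,417 in favor — approved.
D: 3/5 of 3332483 = 1999489.80, rounded up to 1999490; 1,999,490 required, 1,999,490 in favor — approved.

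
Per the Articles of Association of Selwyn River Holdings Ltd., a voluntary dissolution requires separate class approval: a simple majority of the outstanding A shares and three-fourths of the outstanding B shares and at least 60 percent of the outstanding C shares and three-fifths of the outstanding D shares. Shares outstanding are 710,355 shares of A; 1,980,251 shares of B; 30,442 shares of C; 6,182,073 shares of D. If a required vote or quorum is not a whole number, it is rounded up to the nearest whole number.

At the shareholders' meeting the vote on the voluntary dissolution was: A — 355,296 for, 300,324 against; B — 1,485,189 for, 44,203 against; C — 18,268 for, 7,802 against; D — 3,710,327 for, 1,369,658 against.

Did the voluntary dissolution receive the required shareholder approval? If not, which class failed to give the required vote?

Approved — every class gave the required vote.

A: a majority of 710355 is 355178; 355,178 required, 355,296 in favor — approved.
B: 3/4 of 1980251 = 1485188.25, rounded up to 1485189; 1,485,189 required, 1,485,189 in favor — approved.
C: 3/5 of 30442 = 18265.20, rounded up to 18266; 18,266 required, 18,268 in favor — approved.
D: 3/5 of 6182073 = 3709243.80, rounded up to 3709244; 3,709,244 required, 3,710,327 in favor — approved.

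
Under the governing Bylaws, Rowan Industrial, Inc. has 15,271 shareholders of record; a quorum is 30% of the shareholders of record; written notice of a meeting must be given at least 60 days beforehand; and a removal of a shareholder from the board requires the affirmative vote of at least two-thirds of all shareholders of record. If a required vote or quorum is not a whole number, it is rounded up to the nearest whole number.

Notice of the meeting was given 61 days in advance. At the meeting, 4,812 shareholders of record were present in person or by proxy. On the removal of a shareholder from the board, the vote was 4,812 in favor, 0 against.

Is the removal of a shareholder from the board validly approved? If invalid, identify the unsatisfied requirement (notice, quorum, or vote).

Invalid — vote requirement not satisfied.

Notice: 61 days given; 60 required. Satisfied.
Quorum: 30% of 15,271 = 4,581.30, rounded up to 4,582; 4,812 present. Satisfied.
Vote: requires two-thirds of all shareholders of record (15,271); 2/3 of 15271 = 10180.67, rounded up to 10181, so 10,181 needed; 4,812 in favor. Not satisfied.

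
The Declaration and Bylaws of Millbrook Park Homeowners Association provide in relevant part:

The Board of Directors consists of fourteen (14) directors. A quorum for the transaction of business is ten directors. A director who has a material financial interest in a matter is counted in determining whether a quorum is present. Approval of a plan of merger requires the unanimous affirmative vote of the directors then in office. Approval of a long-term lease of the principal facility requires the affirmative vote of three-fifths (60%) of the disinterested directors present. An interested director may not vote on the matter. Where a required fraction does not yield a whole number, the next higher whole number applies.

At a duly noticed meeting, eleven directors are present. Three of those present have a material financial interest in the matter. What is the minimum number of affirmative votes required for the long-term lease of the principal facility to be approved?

The long-term lease of the principal facility requires three-fifths of the disinterested directors present (11 − 3 = 8).
3/5 of 8 = 4.80, rounded up to 5.

5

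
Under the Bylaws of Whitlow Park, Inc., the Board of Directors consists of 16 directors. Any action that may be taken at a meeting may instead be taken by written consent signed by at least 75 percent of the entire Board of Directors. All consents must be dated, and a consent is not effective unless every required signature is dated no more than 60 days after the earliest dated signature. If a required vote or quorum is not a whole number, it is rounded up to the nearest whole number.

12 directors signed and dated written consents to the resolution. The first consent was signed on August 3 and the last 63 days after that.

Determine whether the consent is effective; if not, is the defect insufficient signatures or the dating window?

Signatures required: at least 75 percent of 16 — 3/4 of 16 = 12, so 12 needed; 12 signed. Sufficient.
Dating window: the latest signature is 63 days after the earliest; the limit is 60 days. Outside the window.

Not effective — dating-window requirement not satisfied.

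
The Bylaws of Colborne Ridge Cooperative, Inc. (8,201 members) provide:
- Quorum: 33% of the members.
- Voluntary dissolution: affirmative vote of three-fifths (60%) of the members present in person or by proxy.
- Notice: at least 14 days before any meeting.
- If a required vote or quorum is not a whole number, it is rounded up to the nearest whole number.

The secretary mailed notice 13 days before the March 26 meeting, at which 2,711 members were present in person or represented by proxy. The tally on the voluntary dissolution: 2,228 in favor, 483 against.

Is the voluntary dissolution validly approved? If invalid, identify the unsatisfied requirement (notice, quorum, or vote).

Invalid — notice requirement not satisfied.

Notice: 13 days given; 14 required. Not satisfied.
Quorum: 33% of 8,201 = 2,706.33, rounded up to 2,707; 2,711 present. Satisfied.
Vote: requires three-fifths of those present (2,711); 3/5 of 2711 = 1626.60, rounded up to 1627, so 1,627 needed; 2,228 in favor. Satisfied.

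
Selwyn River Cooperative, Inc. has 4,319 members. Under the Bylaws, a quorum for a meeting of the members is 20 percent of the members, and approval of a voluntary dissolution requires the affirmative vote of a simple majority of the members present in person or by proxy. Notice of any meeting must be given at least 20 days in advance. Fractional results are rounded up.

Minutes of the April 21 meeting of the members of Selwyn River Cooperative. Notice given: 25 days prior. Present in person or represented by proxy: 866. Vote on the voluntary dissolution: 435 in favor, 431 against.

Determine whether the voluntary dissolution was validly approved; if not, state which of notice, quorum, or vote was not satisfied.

Notice: 25 days given; 20 required. Satisfied.
Quorum: 20% of 4,319 = 863.80, rounded up to 864; 866 present. Satisfied.
Vote: requires a majority of those present (866); a majority of 866 is 434, so 434 needed; 435 in favor. Satisfied.

Valid — all requirements satisfied.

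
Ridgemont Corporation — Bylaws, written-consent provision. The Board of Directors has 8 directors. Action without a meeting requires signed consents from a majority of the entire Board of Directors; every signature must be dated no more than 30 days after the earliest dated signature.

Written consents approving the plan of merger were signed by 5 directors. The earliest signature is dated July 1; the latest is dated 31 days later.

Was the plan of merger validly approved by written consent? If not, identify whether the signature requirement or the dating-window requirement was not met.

Signatures required: a majority of 8 — a majority of 8 is 5, so 5 needed; 5 signed. Sufficient.
Dating window: the latest signature is 31 days after the earliest; the limit is 30 days. Outside the window.

Not effective — dating-window requirement not satisfied.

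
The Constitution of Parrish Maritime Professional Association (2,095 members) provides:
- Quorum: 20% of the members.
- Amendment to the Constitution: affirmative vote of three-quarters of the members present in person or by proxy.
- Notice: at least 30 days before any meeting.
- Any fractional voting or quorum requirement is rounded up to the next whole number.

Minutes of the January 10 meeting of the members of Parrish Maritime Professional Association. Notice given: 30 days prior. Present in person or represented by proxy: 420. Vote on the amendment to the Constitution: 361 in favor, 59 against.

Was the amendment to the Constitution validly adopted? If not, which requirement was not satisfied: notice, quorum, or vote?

Valid — all requirements satisfied.

Notice: 30 days given; 30 required. Satisfied.
Quorum: 20% of 2,095 = 419; 420 present. Satisfied.
Vote: requires three-fourths of those present (420); 3/4 of 420 = 315, so 315 needed; 361 in favor. Satisfied.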